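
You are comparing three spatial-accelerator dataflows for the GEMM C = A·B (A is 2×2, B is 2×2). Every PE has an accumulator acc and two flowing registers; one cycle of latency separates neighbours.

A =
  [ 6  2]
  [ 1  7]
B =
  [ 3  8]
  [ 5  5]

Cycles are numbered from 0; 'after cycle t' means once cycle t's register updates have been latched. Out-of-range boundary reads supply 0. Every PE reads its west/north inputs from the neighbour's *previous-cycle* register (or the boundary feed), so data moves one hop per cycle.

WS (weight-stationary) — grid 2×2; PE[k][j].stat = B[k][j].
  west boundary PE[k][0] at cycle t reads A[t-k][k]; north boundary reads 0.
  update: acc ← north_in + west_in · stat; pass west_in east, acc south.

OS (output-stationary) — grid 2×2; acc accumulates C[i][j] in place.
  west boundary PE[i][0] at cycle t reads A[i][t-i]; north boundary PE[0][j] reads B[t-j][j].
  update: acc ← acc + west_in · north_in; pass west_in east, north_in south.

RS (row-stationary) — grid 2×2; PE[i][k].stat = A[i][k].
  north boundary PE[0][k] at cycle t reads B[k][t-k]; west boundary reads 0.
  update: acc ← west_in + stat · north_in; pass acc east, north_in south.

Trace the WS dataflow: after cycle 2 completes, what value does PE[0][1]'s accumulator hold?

WS 2×2: PE[0][1] cycle-by-cycle (with neighbour feeds):
  c0 r0c0: 18 / 6 / 18
  c0 r0c1: 0 / 0 / 0
  c1 r0c0: 3 / 1 / 3
  c1 r0c1: 48 / 6 / 48
  c2 r0c0: 0 / 0 / 0
  c2 r0c1: 8 / 1 / 8

PE[0][1].acc = 8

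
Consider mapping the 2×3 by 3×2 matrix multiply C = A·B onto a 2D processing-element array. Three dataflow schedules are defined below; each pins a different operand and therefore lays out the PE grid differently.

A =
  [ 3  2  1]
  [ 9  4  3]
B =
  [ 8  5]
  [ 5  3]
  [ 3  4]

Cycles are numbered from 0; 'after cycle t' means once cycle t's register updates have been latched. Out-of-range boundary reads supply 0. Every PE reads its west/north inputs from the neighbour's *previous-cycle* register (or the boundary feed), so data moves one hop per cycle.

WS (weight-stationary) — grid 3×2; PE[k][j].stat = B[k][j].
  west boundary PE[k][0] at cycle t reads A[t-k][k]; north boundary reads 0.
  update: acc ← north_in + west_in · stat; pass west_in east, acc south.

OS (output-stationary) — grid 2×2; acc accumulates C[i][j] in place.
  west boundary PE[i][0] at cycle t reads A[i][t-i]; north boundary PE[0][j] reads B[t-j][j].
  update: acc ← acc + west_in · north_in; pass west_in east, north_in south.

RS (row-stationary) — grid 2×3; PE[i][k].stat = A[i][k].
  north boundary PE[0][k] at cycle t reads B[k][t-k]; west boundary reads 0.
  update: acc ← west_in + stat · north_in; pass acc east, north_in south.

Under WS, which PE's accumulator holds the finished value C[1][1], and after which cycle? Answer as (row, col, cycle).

WS: C[1][1] accumulates in PE[2][1]:
  cycle 0: PE[2][1] → acc 0, east 0, south 0
  cycle 1: PE[2][1] → acc 0, east 0, south 0
  cycle 2: PE[2][1] → acc 0, east 0, south 0
  cycle 3: PE[2][1] → acc 25, east 1, south 25
  cycle 4: PE[2][1] → acc 69, east 3, south 69

(row, col, cycle) = (2, 1, 4)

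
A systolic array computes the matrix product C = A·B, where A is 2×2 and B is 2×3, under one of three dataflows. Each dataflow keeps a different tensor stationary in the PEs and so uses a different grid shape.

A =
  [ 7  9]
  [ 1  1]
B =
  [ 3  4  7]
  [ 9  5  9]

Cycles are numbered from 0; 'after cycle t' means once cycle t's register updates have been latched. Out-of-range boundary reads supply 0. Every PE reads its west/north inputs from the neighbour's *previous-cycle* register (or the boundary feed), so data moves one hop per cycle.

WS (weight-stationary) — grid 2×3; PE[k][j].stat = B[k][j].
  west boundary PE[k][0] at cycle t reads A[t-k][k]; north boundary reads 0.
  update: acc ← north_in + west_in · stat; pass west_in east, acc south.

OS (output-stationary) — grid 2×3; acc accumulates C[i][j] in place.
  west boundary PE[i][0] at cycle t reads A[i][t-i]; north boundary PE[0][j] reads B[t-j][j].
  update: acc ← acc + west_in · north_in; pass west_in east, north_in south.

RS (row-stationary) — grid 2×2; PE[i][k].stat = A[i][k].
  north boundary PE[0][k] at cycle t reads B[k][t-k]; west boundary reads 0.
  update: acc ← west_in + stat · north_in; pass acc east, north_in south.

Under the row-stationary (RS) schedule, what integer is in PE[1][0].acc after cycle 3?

PE[1][0].acc = 7

RS (2×2). Following PE[1][0] plus its west/north inputs:
  @0  [0,0]  acc 21  |  →21  ↓3
  @0  [1,0]  acc 0  |  →0  ↓0
  @1  [0,0]  acc 28  |  →28  ↓4
  @1  [1,0]  acc 3  |  →3  ↓3
  @2  [0,0]  acc 49  |  →49  ↓7
  @2  [1,0]  acc 4  |  →4  ↓4
  @3  [0,0]  acc 0  |  →0  ↓0
  @3  [1,0]  acc 7  |  →7  ↓7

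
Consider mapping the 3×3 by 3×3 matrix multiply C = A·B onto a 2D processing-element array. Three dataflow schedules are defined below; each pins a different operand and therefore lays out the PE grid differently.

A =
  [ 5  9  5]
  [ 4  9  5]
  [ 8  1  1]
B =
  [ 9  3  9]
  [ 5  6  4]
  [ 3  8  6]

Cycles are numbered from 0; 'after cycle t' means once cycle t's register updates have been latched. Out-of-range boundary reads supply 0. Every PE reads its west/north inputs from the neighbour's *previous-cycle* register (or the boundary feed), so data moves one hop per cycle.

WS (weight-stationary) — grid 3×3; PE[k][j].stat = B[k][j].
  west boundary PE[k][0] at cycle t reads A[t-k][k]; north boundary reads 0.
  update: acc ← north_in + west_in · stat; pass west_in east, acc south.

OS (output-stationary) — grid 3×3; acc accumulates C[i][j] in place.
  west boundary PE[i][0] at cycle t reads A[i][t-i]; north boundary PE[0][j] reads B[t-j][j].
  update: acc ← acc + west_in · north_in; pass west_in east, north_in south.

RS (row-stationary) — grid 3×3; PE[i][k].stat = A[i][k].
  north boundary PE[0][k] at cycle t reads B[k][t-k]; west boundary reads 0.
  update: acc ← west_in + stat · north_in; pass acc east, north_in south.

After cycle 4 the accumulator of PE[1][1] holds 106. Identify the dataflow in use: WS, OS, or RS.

WS [3×3] PE[1][1] across cycles:
  t=0 PE[1][1]: acc=0 h=0 v=0
  t=1 PE[1][1]: acc=0 h=0 v=0
  t=2 PE[1][1]: acc=69 h=9 v=69
  t=3 PE[1][1]: acc=66 h=9 v=66
  t=4 PE[1][1]: acc=30 h=1 v=30
OS [3×3] PE[1][1] across cycles:
  t=0 PE[1][1]: acc=0 h=0 v=0
  t=1 PE[1][1]: acc=0 h=0 v=0
  t=2 PE[1][1]: acc=12 h=4 v=3
  t=3 PE[1][1]: acc=66 h=9 v=6
  t=4 PE[1][1]: acc=106 h=5 v=8
RS [3×3] PE[1][1] across cycles:
  t=0 PE[1][1]: acc=0 h=0 v=0
  t=1 PE[1][1]: acc=0 h=0 v=0
  t=2 PE[1][1]: acc=81 h=81 v=5
  t=3 PE[1][1]: acc=66 h=66 v=6
  t=4 PE[1][1]: acc=72 h=72 v=4

dataflow = OS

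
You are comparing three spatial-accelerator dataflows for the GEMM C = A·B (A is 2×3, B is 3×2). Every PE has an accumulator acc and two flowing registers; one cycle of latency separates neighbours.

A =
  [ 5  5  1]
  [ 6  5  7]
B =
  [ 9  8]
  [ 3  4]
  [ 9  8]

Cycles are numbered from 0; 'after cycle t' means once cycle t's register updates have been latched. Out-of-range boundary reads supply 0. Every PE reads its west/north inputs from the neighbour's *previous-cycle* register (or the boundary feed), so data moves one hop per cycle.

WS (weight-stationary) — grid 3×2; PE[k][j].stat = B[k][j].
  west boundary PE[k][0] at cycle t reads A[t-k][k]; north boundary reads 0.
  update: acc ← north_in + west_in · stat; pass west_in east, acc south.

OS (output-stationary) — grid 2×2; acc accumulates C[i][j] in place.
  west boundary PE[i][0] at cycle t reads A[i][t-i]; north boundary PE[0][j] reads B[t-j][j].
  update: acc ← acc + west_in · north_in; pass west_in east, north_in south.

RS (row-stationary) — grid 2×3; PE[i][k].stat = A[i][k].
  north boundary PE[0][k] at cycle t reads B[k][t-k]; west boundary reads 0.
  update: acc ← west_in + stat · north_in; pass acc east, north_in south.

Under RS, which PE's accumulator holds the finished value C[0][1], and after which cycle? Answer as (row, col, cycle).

(row, col, cycle) = (0, 2, 3)

RS: C[0][1] accumulates in PE[0][2]:
  after 0 — PE[0][2] acc=0, pass-E 0, pass-S 0
  after 1 — PE[0][2] acc=0, pass-E 0, pass-S 0
  after 2 — PE[0][2] acc=69, pass-E 69, pass-S 9
  after 3 — PE[0][2] acc=68, pass-E 68, pass-S 8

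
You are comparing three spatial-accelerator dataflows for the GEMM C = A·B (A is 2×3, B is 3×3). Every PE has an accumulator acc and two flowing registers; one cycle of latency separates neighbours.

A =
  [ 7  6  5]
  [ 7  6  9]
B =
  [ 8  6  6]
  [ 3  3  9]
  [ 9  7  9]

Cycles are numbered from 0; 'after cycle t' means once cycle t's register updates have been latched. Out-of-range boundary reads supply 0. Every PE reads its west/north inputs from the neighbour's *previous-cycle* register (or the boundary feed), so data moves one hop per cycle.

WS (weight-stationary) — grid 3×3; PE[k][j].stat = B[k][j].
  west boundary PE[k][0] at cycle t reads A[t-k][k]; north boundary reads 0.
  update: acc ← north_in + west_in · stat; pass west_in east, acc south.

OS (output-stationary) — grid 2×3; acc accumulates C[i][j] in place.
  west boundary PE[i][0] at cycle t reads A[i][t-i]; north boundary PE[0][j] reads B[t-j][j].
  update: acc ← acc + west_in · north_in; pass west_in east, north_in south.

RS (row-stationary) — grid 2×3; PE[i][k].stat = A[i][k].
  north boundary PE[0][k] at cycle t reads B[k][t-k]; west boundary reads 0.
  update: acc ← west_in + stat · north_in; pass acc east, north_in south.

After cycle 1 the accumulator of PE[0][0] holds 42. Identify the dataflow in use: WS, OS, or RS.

dataflow = RS

Under WS (3×3), PE[0][0]:
  c0 r0c0: 56 / 7 / 56
  c1 r0c0: 56 / 7 / 56
Under OS (2×3), PE[0][0]:
  c0 r0c0: 56 / 7 / 8
  c1 r0c0: 74 / 6 / 3
Under RS (2×3), PE[0][0]:
  c0 r0c0: 56 / 56 / 8
  c1 r0c0: 42 / 42 / 6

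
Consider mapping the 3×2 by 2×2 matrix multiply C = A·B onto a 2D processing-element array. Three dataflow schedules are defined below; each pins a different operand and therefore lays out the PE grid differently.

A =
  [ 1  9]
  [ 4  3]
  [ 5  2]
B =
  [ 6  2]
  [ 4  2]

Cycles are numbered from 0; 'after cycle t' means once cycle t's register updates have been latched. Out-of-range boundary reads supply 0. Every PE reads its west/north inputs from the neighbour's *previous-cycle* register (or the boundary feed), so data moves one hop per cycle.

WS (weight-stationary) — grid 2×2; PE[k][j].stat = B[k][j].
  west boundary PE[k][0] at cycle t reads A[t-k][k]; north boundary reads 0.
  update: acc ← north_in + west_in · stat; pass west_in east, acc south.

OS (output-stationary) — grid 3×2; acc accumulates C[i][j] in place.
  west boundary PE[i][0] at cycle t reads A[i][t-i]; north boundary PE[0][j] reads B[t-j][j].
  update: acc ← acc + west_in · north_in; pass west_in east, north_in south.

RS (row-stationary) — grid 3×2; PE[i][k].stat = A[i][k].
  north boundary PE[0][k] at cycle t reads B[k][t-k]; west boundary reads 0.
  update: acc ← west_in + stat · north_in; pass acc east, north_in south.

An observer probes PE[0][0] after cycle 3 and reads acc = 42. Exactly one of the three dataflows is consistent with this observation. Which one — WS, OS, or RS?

WS [2×2] PE[0][0] across cycles:
  @0  [0,0]  acc 6  |  →1  ↓6
  @1  [0,0]  acc 24  |  →4  ↓24
  @2  [0,0]  acc 30  |  →5  ↓30
  @3  [0,0]  acc 0  |  →0  ↓0
OS [3×2] PE[0][0] across cycles:
  @0  [0,0]  acc 6  |  →1  ↓6
  @1  [0,0]  acc 42  |  →9  ↓4
  @2  [0,0]  acc 42  |  →0  ↓0
  @3  [0,0]  acc 42  |  →0  ↓0
RS [3×2] PE[0][0] across cycles:
  @0  [0,0]  acc 6  |  →6  ↓6
  @1  [0,0]  acc 2  |  →2  ↓2
  @2  [0,0]  acc 0  |  →0  ↓0
  @3  [0,0]  acc 0  |  →0  ↓0

dataflow = OS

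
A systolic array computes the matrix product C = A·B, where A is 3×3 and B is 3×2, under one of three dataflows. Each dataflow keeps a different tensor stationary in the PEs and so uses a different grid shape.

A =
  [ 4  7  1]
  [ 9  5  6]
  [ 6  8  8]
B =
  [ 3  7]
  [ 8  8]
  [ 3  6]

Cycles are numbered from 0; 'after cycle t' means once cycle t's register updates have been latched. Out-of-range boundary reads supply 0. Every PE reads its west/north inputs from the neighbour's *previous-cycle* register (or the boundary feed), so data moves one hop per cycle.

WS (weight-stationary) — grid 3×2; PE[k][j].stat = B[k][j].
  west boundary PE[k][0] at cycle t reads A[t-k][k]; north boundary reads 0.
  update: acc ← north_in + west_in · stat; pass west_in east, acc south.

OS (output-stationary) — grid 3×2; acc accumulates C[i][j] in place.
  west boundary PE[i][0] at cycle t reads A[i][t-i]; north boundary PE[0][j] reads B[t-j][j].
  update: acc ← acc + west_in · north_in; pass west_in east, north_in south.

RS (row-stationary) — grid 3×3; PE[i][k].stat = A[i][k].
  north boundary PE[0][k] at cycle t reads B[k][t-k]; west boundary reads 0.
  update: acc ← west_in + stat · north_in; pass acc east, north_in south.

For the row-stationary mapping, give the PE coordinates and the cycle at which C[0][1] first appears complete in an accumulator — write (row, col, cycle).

(row, col, cycle) = (0, 2, 3)

RS: C[0][1] accumulates in PE[0][2]:
  after 0 — PE[0][2] acc=0, pass-E 0, pass-S 0
  after 1 — PE[0][2] acc=0, pass-E 0, pass-S 0
  after 2 — PE[0][2] acc=71, pass-E 71, pass-S 3
  after 3 — PE[0][2] acc=90, pass-E 90, pass-S 6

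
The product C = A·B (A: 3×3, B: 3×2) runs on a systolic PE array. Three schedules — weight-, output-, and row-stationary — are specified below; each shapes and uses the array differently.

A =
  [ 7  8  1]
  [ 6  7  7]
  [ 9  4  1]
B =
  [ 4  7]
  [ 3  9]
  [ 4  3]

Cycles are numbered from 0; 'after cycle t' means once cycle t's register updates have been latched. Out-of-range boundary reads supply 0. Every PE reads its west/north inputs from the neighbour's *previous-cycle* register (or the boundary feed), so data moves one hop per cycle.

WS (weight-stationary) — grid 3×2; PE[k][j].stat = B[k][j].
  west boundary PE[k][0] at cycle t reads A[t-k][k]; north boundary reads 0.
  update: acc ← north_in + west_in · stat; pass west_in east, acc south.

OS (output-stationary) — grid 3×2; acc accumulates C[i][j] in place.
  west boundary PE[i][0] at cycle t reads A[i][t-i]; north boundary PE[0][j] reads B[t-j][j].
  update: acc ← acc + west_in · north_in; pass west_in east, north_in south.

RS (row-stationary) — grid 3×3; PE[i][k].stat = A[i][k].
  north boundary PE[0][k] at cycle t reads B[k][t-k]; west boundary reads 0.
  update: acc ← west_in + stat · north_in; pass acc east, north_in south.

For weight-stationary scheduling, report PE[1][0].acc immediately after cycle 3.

PE[1][0].acc = 48

WS 3×2: PE[1][0] cycle-by-cycle (with neighbour feeds):
  step 0 · PE0,0: acc=28; fwd→7 fwd↓28
  step 0 · PE1,0: acc=0; fwd→0 fwd↓0
  step 1 · PE0,0: acc=24; fwd→6 fwd↓24
  step 1 · PE1,0: acc=52; fwd→8 fwd↓52
  step 2 · PE0,0: acc=36; fwd→9 fwd↓36
  step 2 · PE1,0: acc=45; fwd→7 fwd↓45
  step 3 · PE0,0: acc=0; fwd→0 fwd↓0
  step 3 · PE1,0: acc=48; fwd→4 fwd↓48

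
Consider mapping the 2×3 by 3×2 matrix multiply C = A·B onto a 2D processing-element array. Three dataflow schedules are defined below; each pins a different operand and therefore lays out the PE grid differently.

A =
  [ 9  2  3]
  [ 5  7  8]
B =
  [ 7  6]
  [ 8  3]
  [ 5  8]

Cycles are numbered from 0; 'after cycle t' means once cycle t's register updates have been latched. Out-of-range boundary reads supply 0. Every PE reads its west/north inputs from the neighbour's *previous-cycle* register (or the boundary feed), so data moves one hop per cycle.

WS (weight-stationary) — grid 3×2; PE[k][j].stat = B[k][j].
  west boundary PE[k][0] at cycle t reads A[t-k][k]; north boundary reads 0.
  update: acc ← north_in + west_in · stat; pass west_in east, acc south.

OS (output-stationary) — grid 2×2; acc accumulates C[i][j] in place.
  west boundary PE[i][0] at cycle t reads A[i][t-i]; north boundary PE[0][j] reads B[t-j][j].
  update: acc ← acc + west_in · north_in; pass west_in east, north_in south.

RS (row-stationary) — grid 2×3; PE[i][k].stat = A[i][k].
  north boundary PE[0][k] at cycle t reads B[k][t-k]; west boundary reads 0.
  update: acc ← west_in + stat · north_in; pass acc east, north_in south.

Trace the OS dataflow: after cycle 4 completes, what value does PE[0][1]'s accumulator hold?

PE[0][1].acc = 84

OS (2×2). Following PE[0][1] plus its west/north inputs:
  cycle 0: PE[0][0] → acc 63, east 9, south 7
  cycle 0: PE[0][1] → acc 0, east 0, south 0
  cycle 1: PE[0][0] → acc 79, east 2, south 8
  cycle 1: PE[0][1] → acc 54, east 9, south 6
  cycle 2: PE[0][0] → acc 94, east 3, south 5
  cycle 2: PE[0][1] → acc 60, east 2, south 3
  cycle 3: PE[0][0] → acc 94, east 0, south 0
  cycle 3: PE[0][1] → acc 84, east 3, south 8
  cycle 4: PE[0][0] → acc 94, east 0, south 0
  cycle 4: PE[0][1] → acc 84, east 0, south 0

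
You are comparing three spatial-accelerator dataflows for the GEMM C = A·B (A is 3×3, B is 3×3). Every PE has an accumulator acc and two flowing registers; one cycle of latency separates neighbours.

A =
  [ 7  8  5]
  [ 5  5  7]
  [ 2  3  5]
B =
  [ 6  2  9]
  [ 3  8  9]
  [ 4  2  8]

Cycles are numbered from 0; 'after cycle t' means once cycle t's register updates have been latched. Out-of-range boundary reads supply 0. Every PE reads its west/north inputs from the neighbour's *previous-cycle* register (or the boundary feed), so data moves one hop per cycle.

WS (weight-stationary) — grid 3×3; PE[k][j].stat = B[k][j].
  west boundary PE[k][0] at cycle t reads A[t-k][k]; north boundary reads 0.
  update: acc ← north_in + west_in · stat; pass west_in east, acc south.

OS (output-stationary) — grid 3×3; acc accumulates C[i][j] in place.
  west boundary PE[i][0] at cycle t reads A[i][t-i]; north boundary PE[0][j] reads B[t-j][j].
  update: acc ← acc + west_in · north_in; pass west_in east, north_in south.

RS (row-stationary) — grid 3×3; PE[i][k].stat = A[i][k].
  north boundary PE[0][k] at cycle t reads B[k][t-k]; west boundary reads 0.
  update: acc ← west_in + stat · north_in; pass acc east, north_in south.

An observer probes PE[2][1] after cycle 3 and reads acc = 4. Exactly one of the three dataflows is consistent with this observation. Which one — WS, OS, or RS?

dataflow = OS

Under WS (3×3), PE[2][1]:
  cycle 0: PE[2][1] → acc 0, east 0, south 0
  cycle 1: PE[2][1] → acc 0, east 0, south 0
  cycle 2: PE[2][1] → acc 0, east 0, south 0
  cycle 3: PE[2][1] → acc 88, east 5, south 88
Under OS (3×3), PE[2][1]:
  cycle 0: PE[2][1] → acc 0, east 0, south 0
  cycle 1: PE[2][1] → acc 0, east 0, south 0
  cycle 2: PE[2][1] → acc 0, east 0, south 0
  cycle 3: PE[2][1] → acc 4, east 2, south 2
Under RS (3×3), PE[2][1]:
  cycle 0: PE[2][1] → acc 0, east 0, south 0
  cycle 1: PE[2][1] → acc 0, east 0, south 0
  cycle 2: PE[2][1] → acc 0, east 0, south 0
  cycle 3: PE[2][1] → acc 21, east 21, south 3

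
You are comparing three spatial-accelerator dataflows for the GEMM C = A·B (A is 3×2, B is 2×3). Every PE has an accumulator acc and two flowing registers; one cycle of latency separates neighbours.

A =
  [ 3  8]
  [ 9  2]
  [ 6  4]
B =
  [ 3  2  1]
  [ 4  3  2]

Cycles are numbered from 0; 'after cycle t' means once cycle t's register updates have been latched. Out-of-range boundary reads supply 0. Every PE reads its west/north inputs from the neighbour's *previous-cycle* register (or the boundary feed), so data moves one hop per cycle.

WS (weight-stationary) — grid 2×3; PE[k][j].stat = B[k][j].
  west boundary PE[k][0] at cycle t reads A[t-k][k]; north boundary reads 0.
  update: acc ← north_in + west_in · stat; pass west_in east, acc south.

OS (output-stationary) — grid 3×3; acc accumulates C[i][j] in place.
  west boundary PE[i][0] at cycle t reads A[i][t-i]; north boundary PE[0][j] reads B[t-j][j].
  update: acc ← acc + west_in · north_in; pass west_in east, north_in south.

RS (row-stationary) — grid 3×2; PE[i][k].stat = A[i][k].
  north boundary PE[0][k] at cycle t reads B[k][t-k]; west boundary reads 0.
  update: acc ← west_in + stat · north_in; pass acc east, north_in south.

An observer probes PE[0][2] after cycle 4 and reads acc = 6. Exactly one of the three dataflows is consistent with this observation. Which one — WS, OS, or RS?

Under WS (2×3), PE[0][2]:
  step 0 · PE0,2: acc=0; fwd→0 fwd↓0
  step 1 · PE0,2: acc=0; fwd→0 fwd↓0
  step 2 · PE0,2: acc=3; fwd→3 fwd↓3
  step 3 · PE0,2: acc=9; fwd→9 fwd↓9
  step 4 · PE0,2: acc=6; fwd→6 fwd↓6
Under OS (3×3), PE[0][2]:
  step 0 · PE0,2: acc=0; fwd→0 fwd↓0
  step 1 · PE0,2: acc=0; fwd→0 fwd↓0
  step 2 · PE0,2: acc=3; fwd→3 fwd↓1
  step 3 · PE0,2: acc=19; fwd→8 fwd↓2
  step 4 · PE0,2: acc=19; fwd→0 fwd↓0
RS: PE[0][2] is outside its 3×2 grid.

dataflow = WS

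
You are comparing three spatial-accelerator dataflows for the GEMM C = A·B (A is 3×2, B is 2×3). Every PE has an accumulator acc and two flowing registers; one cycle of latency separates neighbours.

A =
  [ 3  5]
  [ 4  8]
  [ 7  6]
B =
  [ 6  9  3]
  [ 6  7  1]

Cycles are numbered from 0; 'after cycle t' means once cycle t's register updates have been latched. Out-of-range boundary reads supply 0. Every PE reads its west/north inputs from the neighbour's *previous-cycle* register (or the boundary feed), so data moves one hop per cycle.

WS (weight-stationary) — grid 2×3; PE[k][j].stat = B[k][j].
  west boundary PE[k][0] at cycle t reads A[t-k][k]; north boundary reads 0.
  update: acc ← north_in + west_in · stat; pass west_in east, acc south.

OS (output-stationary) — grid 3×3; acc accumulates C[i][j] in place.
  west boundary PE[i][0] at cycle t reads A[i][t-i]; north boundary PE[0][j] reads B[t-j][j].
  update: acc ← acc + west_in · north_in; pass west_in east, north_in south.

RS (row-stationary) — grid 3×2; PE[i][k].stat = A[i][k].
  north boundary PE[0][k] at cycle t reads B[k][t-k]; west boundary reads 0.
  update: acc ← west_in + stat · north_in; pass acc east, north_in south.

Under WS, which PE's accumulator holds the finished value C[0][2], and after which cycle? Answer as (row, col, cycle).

WS — PE[1][2] is where C[0][2] collects:
  0: (1,2).acc=0  regs=<0,0>
  1: (1,2).acc=0  regs=<0,0>
  2: (1,2).acc=0  regs=<0,0>
  3: (1,2).acc=14  regs=<5,14>

(row, col, cycle) = (1, 2, 3)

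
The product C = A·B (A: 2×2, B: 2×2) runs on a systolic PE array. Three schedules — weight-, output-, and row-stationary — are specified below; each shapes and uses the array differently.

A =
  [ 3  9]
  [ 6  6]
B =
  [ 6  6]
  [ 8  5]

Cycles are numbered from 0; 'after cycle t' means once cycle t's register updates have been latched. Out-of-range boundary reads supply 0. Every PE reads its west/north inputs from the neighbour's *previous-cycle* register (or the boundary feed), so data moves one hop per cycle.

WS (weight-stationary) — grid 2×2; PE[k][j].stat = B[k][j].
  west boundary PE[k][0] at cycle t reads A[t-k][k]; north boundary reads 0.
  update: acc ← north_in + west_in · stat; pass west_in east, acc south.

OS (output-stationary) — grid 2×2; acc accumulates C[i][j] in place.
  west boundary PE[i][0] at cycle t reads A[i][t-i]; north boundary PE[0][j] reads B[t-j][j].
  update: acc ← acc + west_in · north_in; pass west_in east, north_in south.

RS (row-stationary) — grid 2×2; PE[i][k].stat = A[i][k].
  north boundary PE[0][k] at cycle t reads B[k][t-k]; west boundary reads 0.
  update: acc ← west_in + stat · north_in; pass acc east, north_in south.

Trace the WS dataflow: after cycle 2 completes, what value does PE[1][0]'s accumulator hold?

Tracing WS — 2×2 array, target PE[1][0]:
  [0] (0,0) acc=18 (h:3 v:18)
  [0] (1,0) acc=0 (h:0 v:0)
  [1] (0,0) acc=36 (h:6 v:36)
  [1] (1,0) acc=90 (h:9 v:90)
  [2] (0,0) acc=0 (h:0 v:0)
  [2] (1,0) acc=84 (h:6 v:84)

PE[1][0].acc = 84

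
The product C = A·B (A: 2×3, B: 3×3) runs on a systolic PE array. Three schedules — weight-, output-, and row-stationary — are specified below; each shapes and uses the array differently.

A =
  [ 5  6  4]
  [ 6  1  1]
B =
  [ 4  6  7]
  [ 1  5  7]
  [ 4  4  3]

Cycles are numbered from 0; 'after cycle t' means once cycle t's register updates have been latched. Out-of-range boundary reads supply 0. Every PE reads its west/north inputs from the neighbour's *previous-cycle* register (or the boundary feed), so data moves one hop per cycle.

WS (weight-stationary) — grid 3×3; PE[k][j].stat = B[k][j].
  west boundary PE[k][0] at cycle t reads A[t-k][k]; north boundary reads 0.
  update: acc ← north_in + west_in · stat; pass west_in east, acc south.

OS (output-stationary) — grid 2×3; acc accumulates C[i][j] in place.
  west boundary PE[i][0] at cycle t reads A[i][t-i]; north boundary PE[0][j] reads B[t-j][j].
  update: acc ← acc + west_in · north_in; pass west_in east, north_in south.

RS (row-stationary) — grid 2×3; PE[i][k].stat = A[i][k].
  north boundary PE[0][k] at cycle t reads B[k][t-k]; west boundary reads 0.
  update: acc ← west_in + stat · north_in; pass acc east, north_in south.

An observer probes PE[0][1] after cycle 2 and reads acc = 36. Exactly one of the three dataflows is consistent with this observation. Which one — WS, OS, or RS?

WS [3×3] PE[0][1] across cycles:
  @0  [0,1]  acc 0  |  →0  ↓0
  @1  [0,1]  acc 30  |  →5  ↓30
  @2  [0,1]  acc 36  |  →6  ↓36
OS [2×3] PE[0][1] across cycles:
  @0  [0,1]  acc 0  |  →0  ↓0
  @1  [0,1]  acc 30  |  →5  ↓6
  @2  [0,1]  acc 60  |  →6  ↓5
RS [2×3] PE[0][1] across cycles:
  @0  [0,1]  acc 0  |  →0  ↓0
  @1  [0,1]  acc 26  |  →26  ↓1
  @2  [0,1]  acc 60  |  →60  ↓5

dataflow = WS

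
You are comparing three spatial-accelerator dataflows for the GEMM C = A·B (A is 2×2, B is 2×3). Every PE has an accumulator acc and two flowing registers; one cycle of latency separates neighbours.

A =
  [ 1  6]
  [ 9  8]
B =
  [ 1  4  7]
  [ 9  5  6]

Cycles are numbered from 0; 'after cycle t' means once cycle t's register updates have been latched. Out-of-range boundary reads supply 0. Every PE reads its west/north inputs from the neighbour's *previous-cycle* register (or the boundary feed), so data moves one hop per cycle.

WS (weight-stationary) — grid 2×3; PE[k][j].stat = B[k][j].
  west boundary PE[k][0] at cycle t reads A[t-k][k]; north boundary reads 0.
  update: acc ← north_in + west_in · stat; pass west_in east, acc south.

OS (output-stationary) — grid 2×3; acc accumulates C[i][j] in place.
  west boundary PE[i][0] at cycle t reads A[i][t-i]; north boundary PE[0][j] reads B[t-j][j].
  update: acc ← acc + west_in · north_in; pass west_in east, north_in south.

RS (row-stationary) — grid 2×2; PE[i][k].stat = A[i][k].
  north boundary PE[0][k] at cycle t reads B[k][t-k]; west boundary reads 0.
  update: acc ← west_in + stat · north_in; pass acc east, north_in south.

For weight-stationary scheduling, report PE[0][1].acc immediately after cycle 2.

Tracing WS — 2×3 array, target PE[0][1]:
  @0  [0,0]  acc 1  |  →1  ↓1
  @0  [0,1]  acc 0  |  →0  ↓0
  @1  [0,0]  acc 9  |  →9  ↓9
  @1  [0,1]  acc 4  |  →1  ↓4
  @2  [0,0]  acc 0  |  →0  ↓0
  @2  [0,1]  acc 36  |  →9  ↓36

PE[0][1].acc = 36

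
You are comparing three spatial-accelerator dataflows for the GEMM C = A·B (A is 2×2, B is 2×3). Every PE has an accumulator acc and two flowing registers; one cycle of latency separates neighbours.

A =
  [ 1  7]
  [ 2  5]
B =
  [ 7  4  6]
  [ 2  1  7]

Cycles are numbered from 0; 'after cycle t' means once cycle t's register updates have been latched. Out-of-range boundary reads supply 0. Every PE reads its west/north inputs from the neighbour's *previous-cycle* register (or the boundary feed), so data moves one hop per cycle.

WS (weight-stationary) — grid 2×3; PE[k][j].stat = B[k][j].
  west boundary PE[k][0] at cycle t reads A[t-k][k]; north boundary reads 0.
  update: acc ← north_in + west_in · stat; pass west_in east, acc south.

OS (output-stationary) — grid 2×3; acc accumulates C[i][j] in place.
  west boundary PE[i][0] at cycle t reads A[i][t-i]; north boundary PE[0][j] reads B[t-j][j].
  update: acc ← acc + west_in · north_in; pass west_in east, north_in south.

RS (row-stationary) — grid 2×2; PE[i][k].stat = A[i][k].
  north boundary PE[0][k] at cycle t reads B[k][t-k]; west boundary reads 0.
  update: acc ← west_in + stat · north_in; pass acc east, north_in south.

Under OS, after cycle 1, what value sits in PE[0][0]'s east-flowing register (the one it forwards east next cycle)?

register = 7

Tracing OS — 2×3 array, target PE[0][0]:
  t=0 PE[0][0]: acc=7 h=1 v=7
  t=1 PE[0][0]: acc=21 h=7 v=2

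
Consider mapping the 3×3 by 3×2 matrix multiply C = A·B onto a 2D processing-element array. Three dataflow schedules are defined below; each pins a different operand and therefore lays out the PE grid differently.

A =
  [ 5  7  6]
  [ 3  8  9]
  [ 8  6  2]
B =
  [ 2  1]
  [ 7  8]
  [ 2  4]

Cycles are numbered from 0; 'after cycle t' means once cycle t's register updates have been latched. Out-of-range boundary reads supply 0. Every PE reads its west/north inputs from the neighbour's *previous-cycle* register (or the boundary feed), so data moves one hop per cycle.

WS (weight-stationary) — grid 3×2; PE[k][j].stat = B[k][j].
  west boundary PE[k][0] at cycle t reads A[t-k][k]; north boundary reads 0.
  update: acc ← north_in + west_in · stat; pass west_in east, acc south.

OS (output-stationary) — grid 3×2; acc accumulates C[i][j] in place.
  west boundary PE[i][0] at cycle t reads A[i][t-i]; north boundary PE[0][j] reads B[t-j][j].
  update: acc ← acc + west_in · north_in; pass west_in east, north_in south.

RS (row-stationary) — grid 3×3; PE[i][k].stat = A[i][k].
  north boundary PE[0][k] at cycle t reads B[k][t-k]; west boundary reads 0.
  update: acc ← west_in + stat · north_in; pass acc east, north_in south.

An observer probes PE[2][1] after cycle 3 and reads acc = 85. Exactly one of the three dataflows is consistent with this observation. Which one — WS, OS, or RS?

— WS: 3×2; PE[2][1] trace:
  0: (2,1).acc=0  regs=<0,0>
  1: (2,1).acc=0  regs=<0,0>
  2: (2,1).acc=0  regs=<0,0>
  3: (2,1).acc=85  regs=<6,85>
— OS: 3×2; PE[2][1] trace:
  0: (2,1).acc=0  regs=<0,0>
  1: (2,1).acc=0  regs=<0,0>
  2: (2,1).acc=0  regs=<0,0>
  3: (2,1).acc=8  regs=<8,1>
— RS: 3×3; PE[2][1] trace:
  0: (2,1).acc=0  regs=<0,0>
  1: (2,1).acc=0  regs=<0,0>
  2: (2,1).acc=0  regs=<0,0>
  3: (2,1).acc=58  regs=<58,7>

dataflow = WS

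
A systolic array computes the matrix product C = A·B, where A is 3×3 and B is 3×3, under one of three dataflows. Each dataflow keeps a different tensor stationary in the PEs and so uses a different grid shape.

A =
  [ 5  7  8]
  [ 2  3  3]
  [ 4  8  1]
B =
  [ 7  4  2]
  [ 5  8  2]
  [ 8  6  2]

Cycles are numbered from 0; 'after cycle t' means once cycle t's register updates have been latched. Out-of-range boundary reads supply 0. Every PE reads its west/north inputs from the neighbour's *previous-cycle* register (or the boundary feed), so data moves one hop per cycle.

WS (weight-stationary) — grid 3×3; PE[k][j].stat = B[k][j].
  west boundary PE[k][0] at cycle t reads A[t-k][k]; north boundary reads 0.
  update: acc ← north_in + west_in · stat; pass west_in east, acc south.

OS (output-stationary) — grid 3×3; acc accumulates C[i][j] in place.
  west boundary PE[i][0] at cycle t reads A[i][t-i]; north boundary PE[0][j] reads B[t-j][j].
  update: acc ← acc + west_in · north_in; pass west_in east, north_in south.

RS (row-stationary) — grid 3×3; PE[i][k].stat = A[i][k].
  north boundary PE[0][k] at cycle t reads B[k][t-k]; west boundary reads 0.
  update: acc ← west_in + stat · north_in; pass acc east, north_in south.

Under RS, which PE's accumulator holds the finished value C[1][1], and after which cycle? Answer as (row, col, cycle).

RS — PE[1][2] is where C[1][1] collects:
  cycle 0: PE[1][2] → acc 0, east 0, south 0
  cycle 1: PE[1][2] → acc 0, east 0, south 0
  cycle 2: PE[1][2] → acc 0, east 0, south 0
  cycle 3: PE[1][2] → acc 53, east 53, south 8
  cycle 4: PE[1][2] → acc 50, east 50, south 6

(row, col, cycle) = (1, 2, 4)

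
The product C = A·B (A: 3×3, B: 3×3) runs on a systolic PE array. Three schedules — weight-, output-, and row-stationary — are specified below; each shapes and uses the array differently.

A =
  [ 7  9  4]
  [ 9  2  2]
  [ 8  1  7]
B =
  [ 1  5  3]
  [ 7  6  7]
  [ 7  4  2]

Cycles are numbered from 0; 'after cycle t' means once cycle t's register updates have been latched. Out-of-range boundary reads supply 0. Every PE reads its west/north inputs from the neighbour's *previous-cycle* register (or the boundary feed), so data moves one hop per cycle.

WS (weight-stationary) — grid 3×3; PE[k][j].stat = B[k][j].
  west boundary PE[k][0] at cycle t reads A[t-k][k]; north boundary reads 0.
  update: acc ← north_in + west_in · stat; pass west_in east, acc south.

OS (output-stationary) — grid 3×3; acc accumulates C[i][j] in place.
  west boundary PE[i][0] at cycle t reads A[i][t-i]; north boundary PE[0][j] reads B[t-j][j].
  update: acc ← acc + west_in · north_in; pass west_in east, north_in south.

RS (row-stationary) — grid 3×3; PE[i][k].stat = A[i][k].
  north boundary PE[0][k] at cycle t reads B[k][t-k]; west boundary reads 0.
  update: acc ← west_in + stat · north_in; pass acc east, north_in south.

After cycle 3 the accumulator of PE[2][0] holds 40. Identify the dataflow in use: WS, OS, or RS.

dataflow = RS

Under WS (3×3), PE[2][0]:
  step 0 · PE2,0: acc=0; fwd→0 fwd↓0
  step 1 · PE2,0: acc=0; fwd→0 fwd↓0
  step 2 · PE2,0: acc=98; fwd→4 fwd↓98
  step 3 · PE2,0: acc=37; fwd→2 fwd↓37
Under OS (3×3), PE[2][0]:
  step 0 · PE2,0: acc=0; fwd→0 fwd↓0
  step 1 · PE2,0: acc=0; fwd→0 fwd↓0
  step 2 · PE2,0: acc=8; fwd→8 fwd↓1
  step 3 · PE2,0: acc=15; fwd→1 fwd↓7
Under RS (3×3), PE[2][0]:
  step 0 · PE2,0: acc=0; fwd→0 fwd↓0
  step 1 · PE2,0: acc=0; fwd→0 fwd↓0
  step 2 · PE2,0: acc=8; fwd→8 fwd↓1
  step 3 · PE2,0: acc=40; fwd→40 fwd↓5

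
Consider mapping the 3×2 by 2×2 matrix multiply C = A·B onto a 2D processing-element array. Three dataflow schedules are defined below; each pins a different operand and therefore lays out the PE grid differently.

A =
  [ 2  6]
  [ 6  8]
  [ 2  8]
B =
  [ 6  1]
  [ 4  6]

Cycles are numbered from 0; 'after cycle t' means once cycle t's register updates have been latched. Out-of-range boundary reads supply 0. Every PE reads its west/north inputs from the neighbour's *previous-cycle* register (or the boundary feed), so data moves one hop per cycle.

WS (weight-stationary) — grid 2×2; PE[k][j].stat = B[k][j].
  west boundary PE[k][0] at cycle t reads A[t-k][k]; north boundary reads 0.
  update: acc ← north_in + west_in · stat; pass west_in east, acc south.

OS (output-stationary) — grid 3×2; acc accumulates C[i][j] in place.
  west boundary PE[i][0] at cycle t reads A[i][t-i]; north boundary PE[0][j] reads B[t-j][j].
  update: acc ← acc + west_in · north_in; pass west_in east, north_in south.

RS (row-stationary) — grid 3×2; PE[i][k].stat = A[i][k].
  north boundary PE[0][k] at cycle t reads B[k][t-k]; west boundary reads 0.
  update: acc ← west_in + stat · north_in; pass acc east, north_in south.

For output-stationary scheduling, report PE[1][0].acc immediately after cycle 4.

PE[1][0].acc = 68

OS (3×2). Following PE[1][0] plus its west/north inputs:
  step 0 · PE0,0: acc=12; fwd→2 fwd↓6
  step 0 · PE1,0: acc=0; fwd→0 fwd↓0
  step 1 · PE0,0: acc=36; fwd→6 fwd↓4
  step 1 · PE1,0: acc=36; fwd→6 fwd↓6
  step 2 · PE0,0: acc=36; fwd→0 fwd↓0
  step 2 · PE1,0: acc=68; fwd→8 fwd↓4
  step 3 · PE0,0: acc=36; fwd→0 fwd↓0
  step 3 · PE1,0: acc=68; fwd→0 fwd↓0
  step 4 · PE0,0: acc=36; fwd→0 fwd↓0
  step 4 · PE1,0: acc=68; fwd→0 fwd↓0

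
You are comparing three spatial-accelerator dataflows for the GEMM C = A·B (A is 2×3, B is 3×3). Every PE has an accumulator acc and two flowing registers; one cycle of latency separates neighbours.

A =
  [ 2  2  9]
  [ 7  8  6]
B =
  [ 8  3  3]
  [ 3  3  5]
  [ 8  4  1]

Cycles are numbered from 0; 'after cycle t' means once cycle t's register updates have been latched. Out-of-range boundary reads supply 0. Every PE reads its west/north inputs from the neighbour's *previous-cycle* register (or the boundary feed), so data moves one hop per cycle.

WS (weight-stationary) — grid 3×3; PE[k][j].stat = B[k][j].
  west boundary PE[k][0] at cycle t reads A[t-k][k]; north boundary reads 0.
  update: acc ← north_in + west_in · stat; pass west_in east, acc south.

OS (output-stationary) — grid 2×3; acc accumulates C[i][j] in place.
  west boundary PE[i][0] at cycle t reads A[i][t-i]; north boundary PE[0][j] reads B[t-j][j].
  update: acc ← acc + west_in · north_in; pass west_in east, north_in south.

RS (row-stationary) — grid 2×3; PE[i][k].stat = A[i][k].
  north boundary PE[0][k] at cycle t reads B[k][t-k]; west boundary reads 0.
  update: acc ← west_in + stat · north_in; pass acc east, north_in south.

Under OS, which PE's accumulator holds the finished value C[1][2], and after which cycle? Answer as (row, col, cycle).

OS: C[1][2] accumulates in PE[1][2]:
  step 0 · PE1,2: acc=0; fwd→0 fwd↓0
  step 1 · PE1,2: acc=0; fwd→0 fwd↓0
  step 2 · PE1,2: acc=0; fwd→0 fwd↓0
  step 3 · PE1,2: acc=21; fwd→7 fwd↓3
  step 4 · PE1,2: acc=61; fwd→8 fwd↓5
  step 5 · PE1,2: acc=67; fwd→6 fwd↓1

(row, col, cycle) = (1, 2, 5)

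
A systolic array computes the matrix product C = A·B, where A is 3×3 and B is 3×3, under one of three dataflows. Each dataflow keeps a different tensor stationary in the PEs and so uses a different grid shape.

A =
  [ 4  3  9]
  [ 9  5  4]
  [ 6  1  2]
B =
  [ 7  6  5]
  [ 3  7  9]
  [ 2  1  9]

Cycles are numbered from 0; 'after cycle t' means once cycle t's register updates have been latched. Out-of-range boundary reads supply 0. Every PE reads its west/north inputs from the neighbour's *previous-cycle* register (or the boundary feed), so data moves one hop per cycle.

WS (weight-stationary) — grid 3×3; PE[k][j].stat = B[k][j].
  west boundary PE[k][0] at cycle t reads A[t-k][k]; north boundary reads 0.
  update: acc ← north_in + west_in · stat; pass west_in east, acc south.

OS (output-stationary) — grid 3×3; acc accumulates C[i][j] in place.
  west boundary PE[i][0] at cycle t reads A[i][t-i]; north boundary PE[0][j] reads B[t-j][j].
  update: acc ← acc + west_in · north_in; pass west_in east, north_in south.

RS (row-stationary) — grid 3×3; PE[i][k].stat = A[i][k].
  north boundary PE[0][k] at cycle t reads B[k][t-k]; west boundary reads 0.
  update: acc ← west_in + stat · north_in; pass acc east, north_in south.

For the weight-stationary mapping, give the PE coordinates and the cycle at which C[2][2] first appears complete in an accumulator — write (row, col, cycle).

(row, col, cycle) = (2, 2, 6)

Under WS, C[2][2] lands at PE[2][2]:
  cycle 0: PE[2][2] → acc 0, east 0, south 0
  cycle 1: PE[2][2] → acc 0, east 0, south 0
  cycle 2: PE[2][2] → acc 0, east 0, south 0
  cycle 3: PE[2][2] → acc 0, east 0, south 0
  cycle 4: PE[2][2] → acc 128, east 9, south 128
  cycle 5: PE[2][2] → acc 126, east 4, south 126
  cycle 6: PE[2][2] → acc 57, east 2, south 57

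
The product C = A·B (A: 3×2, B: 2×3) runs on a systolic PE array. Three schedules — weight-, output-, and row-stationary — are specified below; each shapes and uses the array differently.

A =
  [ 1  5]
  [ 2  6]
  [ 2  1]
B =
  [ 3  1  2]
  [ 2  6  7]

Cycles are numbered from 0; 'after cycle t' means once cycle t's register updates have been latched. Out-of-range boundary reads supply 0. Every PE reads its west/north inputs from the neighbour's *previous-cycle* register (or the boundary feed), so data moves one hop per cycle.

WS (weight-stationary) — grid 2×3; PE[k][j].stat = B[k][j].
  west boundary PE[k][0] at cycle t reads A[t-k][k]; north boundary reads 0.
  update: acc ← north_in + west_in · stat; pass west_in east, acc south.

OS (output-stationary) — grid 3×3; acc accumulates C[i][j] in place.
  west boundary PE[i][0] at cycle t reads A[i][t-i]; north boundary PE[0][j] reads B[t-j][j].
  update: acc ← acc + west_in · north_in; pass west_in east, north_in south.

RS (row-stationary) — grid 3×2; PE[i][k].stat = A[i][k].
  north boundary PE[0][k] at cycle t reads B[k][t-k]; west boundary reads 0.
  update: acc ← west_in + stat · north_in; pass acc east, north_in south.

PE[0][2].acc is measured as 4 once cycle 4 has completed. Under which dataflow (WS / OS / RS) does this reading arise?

— WS: 2×3; PE[0][2] trace:
  t=0 PE[0][2]: acc=0 h=0 v=0
  t=1 PE[0][2]: acc=0 h=0 v=0
  t=2 PE[0][2]: acc=2 h=1 v=2
  t=3 PE[0][2]: acc=4 h=2 v=4
  t=4 PE[0][2]: acc=4 h=2 v=4
— OS: 3×3; PE[0][2] trace:
  t=0 PE[0][2]: acc=0 h=0 v=0
  t=1 PE[0][2]: acc=0 h=0 v=0
  t=2 PE[0][2]: acc=2 h=1 v=2
  t=3 PE[0][2]: acc=37 h=5 v=7
  t=4 PE[0][2]: acc=37 h=0 v=0
— RS: 3×2 array has no PE[0][2].

dataflow = WS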